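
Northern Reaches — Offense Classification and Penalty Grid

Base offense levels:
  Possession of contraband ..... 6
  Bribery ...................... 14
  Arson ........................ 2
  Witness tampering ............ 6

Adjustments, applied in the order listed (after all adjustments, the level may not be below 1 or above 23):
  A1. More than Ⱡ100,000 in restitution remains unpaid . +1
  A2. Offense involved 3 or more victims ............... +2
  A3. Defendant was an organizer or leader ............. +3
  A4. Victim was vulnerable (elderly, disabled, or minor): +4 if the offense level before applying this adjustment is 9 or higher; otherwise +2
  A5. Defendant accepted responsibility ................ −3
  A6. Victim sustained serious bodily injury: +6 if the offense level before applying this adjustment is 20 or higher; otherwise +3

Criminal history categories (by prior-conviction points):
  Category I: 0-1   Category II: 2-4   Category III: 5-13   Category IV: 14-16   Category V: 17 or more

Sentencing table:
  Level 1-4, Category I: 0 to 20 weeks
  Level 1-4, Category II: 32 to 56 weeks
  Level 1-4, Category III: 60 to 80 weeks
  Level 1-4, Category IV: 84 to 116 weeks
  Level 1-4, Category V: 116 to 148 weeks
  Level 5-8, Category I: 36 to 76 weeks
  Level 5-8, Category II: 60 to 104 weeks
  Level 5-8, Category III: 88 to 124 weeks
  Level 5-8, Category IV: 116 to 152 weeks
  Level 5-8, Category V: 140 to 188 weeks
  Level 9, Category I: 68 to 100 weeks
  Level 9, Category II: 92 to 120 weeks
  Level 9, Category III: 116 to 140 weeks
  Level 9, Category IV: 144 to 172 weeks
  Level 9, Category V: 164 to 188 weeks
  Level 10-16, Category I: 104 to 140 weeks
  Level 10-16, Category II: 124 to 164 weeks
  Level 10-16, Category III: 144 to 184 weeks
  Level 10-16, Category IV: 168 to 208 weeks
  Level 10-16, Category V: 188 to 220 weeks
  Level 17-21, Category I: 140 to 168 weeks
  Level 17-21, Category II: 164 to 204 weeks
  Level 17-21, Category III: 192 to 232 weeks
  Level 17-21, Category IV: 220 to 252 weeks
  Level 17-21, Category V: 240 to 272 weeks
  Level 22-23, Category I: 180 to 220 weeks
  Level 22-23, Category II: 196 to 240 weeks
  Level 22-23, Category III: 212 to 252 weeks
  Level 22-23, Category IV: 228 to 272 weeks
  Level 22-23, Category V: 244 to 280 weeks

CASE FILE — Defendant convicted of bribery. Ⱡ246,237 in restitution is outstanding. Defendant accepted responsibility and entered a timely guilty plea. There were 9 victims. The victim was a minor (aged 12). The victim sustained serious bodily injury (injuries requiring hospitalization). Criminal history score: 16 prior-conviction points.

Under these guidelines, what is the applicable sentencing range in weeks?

220-252 weeks

Base offense level for bribery: 14.
A1 applies: 14 + 1 = 15.
A2 applies: 15 + 2 = 17.
A4 applies (level before this adjustment is 17 ≥ 9, so +4): 17 + 4 = 21.
A5 applies: 21 − 3 = 18.
A6 applies (level before this adjustment is 18 < 20, so +3): 18 + 3 = 21.
Final offense level: 21.
Criminal history: 16 prior points → Category IV (14-16).
Level 21 falls in the 17-21 band.
Grid: Level 17-21 × Category IV = 220-252 weeks.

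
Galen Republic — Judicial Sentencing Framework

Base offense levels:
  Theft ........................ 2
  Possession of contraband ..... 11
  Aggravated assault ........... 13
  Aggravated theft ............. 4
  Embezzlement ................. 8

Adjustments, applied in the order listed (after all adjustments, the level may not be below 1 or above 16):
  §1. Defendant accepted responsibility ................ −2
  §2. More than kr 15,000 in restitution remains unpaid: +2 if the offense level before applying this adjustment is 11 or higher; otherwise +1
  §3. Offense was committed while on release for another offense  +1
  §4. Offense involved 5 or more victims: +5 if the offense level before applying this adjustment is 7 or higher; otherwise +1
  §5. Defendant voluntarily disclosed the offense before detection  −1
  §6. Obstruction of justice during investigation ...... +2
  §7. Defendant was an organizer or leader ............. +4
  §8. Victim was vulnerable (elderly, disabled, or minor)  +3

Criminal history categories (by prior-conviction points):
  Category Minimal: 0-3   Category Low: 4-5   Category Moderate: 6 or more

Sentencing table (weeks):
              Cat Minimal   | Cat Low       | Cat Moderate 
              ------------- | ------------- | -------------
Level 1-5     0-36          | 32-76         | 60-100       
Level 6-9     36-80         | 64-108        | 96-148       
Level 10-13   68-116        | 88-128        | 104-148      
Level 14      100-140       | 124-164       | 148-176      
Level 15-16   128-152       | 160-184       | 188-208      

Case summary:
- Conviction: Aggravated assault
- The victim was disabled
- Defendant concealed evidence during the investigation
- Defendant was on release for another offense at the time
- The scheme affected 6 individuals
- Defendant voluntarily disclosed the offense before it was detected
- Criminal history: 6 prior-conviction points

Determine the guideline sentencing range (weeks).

188-208 weeks

Base offense level for aggravated assault: 13.
§1 does not apply.
§3 applies: 13 + 1 = 14.
§4 applies (level before this adjustment is 14 ≥ 7, so +5): 14 + 5 = 19.
§5 applies: 19 − 1 = 18.
§6 applies: 18 + 2 = 20.
§8 applies: 20 + 3 = 23.
Level 23 exceeds the maximum of 16; capped at 16.
Final offense level: 16.
Criminal history: 6 prior points → Category Moderate (6+).
Level 16 falls in the 15-16 band.
Grid: Level 15-16 × Category Moderate = 188-208 weeks.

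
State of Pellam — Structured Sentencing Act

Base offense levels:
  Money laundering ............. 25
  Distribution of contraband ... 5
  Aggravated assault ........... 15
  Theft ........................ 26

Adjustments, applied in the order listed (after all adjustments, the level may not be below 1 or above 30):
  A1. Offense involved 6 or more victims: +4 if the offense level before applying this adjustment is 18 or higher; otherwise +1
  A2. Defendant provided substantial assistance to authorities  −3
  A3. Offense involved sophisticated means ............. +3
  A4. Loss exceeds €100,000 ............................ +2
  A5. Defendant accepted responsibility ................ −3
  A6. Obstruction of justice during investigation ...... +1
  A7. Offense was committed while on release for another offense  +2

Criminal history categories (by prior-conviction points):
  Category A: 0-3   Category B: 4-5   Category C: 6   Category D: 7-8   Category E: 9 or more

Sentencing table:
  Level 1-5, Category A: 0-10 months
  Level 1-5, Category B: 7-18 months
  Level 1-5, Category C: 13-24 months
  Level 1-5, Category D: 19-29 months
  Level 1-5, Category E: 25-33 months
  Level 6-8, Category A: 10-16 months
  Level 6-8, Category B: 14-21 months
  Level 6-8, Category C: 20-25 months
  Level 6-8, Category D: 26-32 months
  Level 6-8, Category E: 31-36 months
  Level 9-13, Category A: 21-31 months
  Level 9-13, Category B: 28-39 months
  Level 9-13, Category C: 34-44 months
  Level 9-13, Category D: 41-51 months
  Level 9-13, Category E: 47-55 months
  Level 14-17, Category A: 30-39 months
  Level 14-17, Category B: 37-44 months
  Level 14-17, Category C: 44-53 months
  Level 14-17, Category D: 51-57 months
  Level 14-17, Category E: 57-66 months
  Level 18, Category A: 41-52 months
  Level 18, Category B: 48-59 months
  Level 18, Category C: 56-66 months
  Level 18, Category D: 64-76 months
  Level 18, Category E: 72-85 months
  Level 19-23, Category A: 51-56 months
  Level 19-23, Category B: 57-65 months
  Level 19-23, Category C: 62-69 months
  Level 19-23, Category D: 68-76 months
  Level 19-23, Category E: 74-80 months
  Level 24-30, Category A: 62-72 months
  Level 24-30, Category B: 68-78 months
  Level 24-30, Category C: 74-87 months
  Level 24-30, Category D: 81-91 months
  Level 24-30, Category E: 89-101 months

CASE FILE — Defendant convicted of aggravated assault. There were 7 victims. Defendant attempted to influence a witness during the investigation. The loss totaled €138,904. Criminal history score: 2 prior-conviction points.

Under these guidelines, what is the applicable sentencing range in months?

Base offense level for aggravated assault: 15.
A1 applies (level before this adjustment is 15 < 18, so +1): 15 + 1 = 16.
A3 does not apply.
A4 applies: 16 + 2 = 18.
A6 applies: 18 + 1 = 19.
Final offense level: 19.
Criminal history: 2 prior points → Category A (0-3).
Level 19 falls in the 19-23 band.
Grid: Level 19-23 × Category A = 51-56 months.

51-56 months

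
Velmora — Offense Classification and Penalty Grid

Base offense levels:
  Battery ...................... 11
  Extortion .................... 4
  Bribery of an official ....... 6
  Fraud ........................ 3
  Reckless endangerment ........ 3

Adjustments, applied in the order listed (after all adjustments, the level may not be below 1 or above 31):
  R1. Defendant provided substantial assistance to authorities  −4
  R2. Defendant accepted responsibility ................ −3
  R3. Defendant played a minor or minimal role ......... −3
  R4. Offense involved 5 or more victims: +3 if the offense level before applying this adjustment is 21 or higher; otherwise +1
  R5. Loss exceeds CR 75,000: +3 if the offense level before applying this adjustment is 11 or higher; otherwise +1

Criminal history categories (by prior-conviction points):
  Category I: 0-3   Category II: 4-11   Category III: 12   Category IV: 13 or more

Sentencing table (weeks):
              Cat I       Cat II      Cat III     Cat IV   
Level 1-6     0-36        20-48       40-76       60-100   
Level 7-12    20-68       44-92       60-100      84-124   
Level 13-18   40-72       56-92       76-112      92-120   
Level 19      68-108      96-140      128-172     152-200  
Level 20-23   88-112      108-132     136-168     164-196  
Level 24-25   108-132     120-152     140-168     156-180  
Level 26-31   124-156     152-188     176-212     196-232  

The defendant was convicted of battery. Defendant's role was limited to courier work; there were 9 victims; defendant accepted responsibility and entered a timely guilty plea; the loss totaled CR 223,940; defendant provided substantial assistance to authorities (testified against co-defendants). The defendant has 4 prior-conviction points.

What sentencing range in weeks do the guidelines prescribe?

Base offense level for battery: 11.
R1 applies: 11 − 4 = 7.
R2 applies: 7 − 3 = 4.
R3 applies: 4 − 3 = 1.
R4 applies (level before this adjustment is 1 < 21, so +1): 1 + 1 = 2.
R5 applies (level before this adjustment is 2 < 11, so +1): 2 + 1 = 3.
Final offense level: 3.
Criminal history: 4 prior points → Category II (4-11).
Level 3 falls in the 1-6 band.
Grid: Level 1-6 × Category II = 20-48 weeks.

20-48 weeks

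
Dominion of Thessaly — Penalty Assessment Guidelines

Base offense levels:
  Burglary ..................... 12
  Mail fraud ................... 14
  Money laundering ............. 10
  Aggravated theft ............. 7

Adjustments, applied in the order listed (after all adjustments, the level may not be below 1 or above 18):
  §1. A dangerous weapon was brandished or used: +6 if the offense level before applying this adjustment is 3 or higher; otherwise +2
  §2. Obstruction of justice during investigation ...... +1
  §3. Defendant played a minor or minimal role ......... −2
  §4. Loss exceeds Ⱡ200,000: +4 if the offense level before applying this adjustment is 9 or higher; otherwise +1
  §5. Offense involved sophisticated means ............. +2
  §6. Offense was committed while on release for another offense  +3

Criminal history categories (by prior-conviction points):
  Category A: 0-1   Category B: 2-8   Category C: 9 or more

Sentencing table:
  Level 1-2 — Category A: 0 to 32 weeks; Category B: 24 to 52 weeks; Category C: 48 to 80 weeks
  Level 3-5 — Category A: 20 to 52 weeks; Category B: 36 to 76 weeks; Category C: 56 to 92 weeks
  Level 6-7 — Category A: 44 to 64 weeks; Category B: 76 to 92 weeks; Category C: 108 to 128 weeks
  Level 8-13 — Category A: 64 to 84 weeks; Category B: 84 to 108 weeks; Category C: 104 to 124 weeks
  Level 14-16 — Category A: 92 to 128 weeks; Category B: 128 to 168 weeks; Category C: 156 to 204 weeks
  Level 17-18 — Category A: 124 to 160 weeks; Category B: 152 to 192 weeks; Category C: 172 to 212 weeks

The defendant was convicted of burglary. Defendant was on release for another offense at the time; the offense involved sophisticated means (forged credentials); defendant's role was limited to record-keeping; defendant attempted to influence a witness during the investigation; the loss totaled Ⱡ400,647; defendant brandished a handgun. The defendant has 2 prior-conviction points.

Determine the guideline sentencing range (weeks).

Base offense level for burglary: 12.
§1 applies (level before this adjustment is 12 ≥ 3, so +6): 12 + 6 = 18.
§2 applies: 18 + 1 = 19.
§3 applies: 19 − 2 = 17.
§4 applies (level before this adjustment is 17 ≥ 9, so +4): 17 + 4 = 21.
§5 applies: 21 + 2 = 23.
§6 applies: 23 + 3 = 26.
Level 26 exceeds the maximum of 18; capped at 18.
Final offense level: 18.
Criminal history: 2 prior points → Category B (2-8).
Level 18 falls in the 17-18 band.
Grid: Level 17-18 × Category B = 152-192 weeks.

152-192 weeks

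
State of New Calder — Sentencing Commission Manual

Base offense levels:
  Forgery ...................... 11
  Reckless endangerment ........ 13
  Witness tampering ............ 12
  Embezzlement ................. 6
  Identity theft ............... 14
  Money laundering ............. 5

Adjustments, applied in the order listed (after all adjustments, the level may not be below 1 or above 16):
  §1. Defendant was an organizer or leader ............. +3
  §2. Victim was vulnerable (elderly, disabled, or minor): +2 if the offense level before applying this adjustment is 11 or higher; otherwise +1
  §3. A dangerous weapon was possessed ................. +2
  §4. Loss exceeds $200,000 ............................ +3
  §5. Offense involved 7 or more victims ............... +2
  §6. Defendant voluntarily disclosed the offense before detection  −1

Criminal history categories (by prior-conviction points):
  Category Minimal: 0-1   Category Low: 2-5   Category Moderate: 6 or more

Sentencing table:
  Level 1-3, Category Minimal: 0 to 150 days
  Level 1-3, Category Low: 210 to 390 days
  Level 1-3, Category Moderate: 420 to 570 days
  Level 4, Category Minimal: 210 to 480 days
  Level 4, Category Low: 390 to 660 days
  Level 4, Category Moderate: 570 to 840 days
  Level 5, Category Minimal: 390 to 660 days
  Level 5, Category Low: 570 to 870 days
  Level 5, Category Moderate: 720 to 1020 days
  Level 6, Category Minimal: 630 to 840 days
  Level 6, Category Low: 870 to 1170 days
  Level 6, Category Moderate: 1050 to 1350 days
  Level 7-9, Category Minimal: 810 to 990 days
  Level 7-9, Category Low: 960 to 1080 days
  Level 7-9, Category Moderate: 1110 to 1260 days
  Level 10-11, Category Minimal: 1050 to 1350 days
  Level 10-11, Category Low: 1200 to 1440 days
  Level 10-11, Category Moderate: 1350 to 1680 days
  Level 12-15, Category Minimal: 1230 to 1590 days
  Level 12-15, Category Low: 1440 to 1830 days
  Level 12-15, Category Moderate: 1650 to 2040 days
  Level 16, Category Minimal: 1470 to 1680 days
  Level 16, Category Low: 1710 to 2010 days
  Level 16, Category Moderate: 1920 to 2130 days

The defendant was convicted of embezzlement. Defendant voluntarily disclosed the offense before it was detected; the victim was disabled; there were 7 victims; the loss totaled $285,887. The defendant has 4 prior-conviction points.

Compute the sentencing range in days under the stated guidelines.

1200-1440 days

Base offense level for embezzlement: 6.
§2 applies (level before this adjustment is 6 < 11, so +1): 6 + 1 = 7.
§3 does not apply.
§4 applies: 7 + 3 = 10.
§5 applies: 10 + 2 = 12.
§6 applies: 12 − 1 = 11.
Final offense level: 11.
Criminal history: 4 prior points → Category Low (2-5).
Level 11 falls in the 10-11 band.
Grid: Level 10-11 × Category Low = 1200-1440 days.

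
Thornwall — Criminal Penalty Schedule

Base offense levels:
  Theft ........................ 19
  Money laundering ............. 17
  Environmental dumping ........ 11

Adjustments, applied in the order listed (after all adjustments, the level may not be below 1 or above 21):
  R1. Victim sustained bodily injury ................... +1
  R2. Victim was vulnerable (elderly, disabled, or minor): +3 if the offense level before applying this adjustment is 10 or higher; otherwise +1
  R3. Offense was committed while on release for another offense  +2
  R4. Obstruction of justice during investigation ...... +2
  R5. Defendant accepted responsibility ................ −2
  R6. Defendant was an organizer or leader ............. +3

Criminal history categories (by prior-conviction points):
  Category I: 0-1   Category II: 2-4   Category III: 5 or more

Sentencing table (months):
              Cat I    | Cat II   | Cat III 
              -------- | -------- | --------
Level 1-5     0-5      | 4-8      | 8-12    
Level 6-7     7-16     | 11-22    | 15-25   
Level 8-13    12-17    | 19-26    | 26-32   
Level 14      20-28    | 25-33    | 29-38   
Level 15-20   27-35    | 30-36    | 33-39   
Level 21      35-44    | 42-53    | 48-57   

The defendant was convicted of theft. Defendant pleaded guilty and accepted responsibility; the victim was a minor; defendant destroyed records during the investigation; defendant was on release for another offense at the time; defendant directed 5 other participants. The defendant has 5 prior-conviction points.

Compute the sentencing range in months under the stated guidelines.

Base offense level for theft: 19.
R2 applies (level before this adjustment is 19 ≥ 10, so +3): 19 + 3 = 22.
R3 applies: 22 + 2 = 24.
R4 applies: 24 + 2 = 26.
R5 applies: 26 − 2 = 24.
R6 applies: 24 + 3 = 27.
Level 27 exceeds the maximum of 21; capped at 21.
Final offense level: 21.
Criminal history: 5 prior points → Category III (5+).
Level 21 falls in the 21 band.
Grid: Level 21 × Category III = 48-57 months.

48-57 months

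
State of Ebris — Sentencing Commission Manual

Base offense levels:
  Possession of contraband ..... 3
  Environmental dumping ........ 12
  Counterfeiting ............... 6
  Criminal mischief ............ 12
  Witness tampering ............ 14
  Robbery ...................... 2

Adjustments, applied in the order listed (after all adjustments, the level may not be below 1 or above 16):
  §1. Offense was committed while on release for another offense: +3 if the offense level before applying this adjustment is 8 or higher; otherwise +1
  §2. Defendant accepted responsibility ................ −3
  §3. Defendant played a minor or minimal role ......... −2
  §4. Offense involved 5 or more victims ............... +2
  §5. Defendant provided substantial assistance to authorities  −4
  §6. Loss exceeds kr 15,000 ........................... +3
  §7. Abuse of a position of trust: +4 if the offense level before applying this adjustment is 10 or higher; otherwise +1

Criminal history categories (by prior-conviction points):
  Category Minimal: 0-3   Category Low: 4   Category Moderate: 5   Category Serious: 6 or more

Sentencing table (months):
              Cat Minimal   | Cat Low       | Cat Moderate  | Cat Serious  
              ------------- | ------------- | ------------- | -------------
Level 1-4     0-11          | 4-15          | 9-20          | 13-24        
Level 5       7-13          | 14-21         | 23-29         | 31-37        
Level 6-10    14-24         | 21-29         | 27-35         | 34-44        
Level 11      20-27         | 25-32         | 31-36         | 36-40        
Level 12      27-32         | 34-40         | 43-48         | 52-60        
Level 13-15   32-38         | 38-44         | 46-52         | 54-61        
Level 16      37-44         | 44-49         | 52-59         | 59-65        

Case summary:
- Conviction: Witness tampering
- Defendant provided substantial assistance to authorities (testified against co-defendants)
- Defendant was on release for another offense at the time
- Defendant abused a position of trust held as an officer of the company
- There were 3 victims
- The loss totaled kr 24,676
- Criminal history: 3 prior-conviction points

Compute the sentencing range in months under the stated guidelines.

Base offense level for witness tampering: 14.
§1 applies (level before this adjustment is 14 ≥ 8, so +3): 14 + 3 = 17.
§2 does not apply.
§5 applies: 17 − 4 = 13.
§6 applies: 13 + 3 = 16.
§7 applies (level before this adjustment is 16 ≥ 10, so +4): 16 + 4 = 20.
Level 20 exceeds the maximum of 16; capped at 16.
Final offense level: 16.
Criminal history: 3 prior points → Category Minimal (0-3).
Level 16 falls in the 16 band.
Grid: Level 16 × Category Minimal = 37-44 months.

37-44 months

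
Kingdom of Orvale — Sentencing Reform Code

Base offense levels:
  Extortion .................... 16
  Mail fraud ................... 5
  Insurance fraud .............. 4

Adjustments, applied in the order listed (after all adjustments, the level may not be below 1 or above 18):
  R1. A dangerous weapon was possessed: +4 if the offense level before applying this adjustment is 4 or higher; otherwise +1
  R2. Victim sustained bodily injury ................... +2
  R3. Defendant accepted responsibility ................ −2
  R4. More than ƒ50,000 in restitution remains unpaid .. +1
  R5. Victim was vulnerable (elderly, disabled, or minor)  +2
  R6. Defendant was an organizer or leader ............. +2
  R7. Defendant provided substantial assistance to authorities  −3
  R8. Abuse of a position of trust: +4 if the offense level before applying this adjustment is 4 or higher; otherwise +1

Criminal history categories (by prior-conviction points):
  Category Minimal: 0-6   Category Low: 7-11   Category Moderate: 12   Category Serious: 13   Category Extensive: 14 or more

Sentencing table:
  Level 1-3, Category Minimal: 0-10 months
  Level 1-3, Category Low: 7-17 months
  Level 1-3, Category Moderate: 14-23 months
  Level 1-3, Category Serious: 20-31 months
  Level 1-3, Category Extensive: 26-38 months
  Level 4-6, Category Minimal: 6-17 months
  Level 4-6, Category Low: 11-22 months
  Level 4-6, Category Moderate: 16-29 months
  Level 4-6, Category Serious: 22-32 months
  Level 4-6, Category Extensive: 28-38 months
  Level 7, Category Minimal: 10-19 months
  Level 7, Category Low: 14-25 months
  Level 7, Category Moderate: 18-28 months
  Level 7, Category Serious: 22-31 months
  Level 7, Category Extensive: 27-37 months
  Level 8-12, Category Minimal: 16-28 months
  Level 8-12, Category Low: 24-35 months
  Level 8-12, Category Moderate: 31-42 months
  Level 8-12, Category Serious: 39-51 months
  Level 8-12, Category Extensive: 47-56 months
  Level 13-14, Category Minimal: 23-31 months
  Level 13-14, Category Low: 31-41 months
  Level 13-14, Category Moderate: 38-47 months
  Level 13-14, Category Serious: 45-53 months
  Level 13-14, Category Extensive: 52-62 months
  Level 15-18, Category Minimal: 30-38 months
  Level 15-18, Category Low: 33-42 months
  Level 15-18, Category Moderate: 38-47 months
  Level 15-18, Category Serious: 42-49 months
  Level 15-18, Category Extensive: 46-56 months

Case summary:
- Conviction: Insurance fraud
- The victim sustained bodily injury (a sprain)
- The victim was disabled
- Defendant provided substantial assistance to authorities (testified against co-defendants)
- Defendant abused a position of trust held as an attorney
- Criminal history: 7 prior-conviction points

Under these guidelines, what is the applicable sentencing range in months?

Base offense level for insurance fraud: 4.
R1 does not apply.
R2 applies: 4 + 2 = 6.
R5 applies: 6 + 2 = 8.
R6 does not apply.
R7 applies: 8 − 3 = 5.
R8 applies (level before this adjustment is 5 ≥ 4, so +4): 5 + 4 = 9.
Final offense level: 9.
Criminal history: 7 prior points → Category Low (7-11).
Level 9 falls in the 8-12 band.
Grid: Level 8-12 × Category Low = 24-35 months.

24-35 months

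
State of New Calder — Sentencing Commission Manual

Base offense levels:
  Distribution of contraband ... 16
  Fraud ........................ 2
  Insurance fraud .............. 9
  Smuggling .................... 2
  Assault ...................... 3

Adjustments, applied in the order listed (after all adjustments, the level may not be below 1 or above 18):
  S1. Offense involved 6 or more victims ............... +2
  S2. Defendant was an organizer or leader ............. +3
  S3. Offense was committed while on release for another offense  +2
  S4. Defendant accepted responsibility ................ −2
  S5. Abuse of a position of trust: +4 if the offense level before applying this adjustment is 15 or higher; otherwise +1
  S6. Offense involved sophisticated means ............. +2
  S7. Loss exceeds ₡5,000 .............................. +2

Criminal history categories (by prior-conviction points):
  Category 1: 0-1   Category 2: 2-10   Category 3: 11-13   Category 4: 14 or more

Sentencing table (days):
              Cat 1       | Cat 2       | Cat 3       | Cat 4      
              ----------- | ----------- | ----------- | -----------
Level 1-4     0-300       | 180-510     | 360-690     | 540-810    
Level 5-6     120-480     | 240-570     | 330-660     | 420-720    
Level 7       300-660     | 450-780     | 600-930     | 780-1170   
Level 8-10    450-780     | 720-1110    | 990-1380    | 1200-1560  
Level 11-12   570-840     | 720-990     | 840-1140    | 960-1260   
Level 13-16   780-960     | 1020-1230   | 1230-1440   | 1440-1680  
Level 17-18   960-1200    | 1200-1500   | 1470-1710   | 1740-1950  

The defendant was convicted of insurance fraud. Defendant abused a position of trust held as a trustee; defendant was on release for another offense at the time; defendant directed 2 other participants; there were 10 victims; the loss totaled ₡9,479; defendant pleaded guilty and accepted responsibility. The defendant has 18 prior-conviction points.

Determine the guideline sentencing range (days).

Base offense level for insurance fraud: 9.
S1 applies: 9 + 2 = 11.
S2 applies: 11 + 3 = 14.
S3 applies: 14 + 2 = 16.
S4 applies: 16 − 2 = 14.
S5 applies (level before this adjustment is 14 < 15, so +1): 14 + 1 = 15.
S6 does not apply.
S7 applies: 15 + 2 = 17.
Final offense level: 17.
Criminal history: 18 prior points → Category 4 (14+).
Level 17 falls in the 17-18 band.
Grid: Level 17-18 × Category 4 = 1740-1950 days.

1740-1950 days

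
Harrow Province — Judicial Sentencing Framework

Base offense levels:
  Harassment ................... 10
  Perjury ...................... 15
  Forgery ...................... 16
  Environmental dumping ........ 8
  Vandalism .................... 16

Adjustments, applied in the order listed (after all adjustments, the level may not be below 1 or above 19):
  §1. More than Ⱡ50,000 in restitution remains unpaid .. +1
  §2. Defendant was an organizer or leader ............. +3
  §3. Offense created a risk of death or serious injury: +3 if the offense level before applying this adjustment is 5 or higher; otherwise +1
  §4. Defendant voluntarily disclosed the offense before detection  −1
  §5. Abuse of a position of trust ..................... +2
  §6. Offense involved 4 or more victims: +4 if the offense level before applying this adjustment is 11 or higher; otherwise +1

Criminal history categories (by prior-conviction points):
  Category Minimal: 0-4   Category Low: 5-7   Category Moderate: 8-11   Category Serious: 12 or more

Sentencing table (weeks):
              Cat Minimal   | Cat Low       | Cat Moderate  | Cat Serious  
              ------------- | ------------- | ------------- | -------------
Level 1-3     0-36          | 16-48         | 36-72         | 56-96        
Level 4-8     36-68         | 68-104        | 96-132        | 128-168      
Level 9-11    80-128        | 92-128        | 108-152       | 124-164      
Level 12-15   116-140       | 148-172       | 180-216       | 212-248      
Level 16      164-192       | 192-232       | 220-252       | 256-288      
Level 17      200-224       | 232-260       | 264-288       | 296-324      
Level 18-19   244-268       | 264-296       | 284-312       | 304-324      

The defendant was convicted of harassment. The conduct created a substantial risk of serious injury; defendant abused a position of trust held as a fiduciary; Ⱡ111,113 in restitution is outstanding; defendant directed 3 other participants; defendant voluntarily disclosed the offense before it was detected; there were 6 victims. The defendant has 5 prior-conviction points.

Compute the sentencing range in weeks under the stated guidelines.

Base offense level for harassment: 10.
§1 applies: 10 + 1 = 11.
§2 applies: 11 + 3 = 14.
§3 applies (level before this adjustment is 14 ≥ 5, so +3): 14 + 3 = 17.
§4 applies: 17 − 1 = 16.
§5 applies: 16 + 2 = 18.
§6 applies (level before this adjustment is 18 ≥ 11, so +4): 18 + 4 = 22.
Level 22 exceeds the maximum of 19; capped at 19.
Final offense level: 19.
Criminal history: 5 prior points → Category Low (5-7).
Level 19 falls in the 18-19 band.
Grid: Level 18-19 × Category Low = 264-296 weeks.

264-296 weeks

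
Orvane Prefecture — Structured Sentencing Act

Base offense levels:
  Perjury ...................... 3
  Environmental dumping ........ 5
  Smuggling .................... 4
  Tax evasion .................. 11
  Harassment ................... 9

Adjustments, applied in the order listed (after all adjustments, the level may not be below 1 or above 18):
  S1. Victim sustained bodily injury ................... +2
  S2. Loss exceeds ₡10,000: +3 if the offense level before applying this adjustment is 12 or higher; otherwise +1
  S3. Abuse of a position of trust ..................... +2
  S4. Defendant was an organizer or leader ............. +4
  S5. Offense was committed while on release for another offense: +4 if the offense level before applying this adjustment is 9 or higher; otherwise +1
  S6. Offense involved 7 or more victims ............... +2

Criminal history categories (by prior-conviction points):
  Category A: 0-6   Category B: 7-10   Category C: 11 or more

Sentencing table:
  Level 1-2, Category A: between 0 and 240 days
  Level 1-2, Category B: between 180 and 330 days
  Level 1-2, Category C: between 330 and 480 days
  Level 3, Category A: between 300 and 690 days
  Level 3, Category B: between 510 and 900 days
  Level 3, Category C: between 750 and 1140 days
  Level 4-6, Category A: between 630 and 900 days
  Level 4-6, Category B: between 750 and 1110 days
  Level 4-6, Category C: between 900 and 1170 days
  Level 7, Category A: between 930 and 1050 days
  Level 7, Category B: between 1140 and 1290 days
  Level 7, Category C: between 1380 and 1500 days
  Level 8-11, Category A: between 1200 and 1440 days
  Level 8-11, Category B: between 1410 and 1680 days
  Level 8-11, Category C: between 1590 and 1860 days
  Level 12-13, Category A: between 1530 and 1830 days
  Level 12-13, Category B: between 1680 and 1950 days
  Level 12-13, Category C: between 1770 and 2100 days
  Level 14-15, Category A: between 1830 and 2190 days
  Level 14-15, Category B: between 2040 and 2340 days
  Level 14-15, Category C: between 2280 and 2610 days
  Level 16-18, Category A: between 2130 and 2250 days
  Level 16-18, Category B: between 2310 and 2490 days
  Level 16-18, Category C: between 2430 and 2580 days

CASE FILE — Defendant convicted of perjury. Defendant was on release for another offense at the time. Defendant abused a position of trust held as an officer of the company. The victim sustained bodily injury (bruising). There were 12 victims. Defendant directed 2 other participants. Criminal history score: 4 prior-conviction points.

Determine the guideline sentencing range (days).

Base offense level for perjury: 3.
S1 applies: 3 + 2 = 5.
S2 does not apply.
S3 applies: 5 + 2 = 7.
S4 applies: 7 + 4 = 11.
S5 applies (level before this adjustment is 11 ≥ 9, so +4): 11 + 4 = 15.
S6 applies: 15 + 2 = 17.
Final offense level: 17.
Criminal history: 4 prior points → Category A (0-6).
Level 17 falls in the 16-18 band.
Grid: Level 16-18 × Category A = 2130-2250 days.

2130-2250 days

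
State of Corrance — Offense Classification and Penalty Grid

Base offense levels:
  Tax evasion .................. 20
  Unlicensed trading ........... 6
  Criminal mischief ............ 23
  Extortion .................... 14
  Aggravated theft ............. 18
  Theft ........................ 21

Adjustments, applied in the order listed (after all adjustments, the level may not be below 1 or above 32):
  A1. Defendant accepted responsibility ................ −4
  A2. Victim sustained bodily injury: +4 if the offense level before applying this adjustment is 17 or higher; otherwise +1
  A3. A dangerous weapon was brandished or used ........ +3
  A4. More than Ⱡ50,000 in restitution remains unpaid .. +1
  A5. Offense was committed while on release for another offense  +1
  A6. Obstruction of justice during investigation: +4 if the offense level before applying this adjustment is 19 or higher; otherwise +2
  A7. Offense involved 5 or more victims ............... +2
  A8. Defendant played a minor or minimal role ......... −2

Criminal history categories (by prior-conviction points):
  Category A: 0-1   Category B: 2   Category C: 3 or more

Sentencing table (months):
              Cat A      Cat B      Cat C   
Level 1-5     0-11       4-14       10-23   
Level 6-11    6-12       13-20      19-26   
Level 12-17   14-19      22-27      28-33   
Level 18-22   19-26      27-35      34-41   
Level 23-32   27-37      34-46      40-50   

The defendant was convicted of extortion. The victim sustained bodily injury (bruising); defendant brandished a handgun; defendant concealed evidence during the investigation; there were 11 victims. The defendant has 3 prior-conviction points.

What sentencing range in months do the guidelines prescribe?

34-41 months

Base offense level for extortion: 14.
A1 does not apply.
A2 applies (level before this adjustment is 14 < 17, so +1): 14 + 1 = 15.
A3 applies: 15 + 3 = 18.
A4 does not apply.
A5 does not apply.
A6 applies (level before this adjustment is 18 < 19, so +2): 18 + 2 = 20.
A7 applies: 20 + 2 = 22.
Final offense level: 22.
Criminal history: 3 prior points → Category C (3+).
Level 22 falls in the 18-22 band.
Grid: Level 18-22 × Category C = 34-41 months.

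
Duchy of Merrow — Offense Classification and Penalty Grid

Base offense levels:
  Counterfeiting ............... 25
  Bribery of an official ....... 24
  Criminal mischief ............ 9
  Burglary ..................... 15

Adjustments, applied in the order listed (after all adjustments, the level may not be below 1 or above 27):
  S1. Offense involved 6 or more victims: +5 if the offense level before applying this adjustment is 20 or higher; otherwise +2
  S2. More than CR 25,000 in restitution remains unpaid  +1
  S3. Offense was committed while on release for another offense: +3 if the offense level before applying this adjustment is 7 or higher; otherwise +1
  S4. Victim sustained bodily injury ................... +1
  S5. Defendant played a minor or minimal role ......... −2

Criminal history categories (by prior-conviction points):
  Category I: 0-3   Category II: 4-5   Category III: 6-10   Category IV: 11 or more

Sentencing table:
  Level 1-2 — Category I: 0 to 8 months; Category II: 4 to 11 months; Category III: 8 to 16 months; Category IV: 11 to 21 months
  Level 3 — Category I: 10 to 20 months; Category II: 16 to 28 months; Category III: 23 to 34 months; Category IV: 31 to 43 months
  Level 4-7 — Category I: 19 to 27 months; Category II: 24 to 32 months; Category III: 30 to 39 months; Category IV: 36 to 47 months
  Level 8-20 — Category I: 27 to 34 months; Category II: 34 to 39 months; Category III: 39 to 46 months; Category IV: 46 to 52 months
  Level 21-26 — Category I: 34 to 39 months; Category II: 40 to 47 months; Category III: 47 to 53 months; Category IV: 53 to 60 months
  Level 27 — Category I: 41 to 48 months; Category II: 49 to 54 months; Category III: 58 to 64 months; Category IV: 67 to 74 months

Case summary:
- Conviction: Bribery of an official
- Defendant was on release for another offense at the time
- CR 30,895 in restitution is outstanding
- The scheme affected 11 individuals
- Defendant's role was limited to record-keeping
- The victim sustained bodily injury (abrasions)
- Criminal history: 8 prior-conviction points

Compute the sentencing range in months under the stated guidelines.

Base offense level for bribery of an official: 24.
S1 applies (level before this adjustment is 24 ≥ 20, so +5): 24 + 5 = 29.
S2 applies: 29 + 1 = 30.
S3 applies (level before this adjustment is 30 ≥ 7, so +3): 30 + 3 = 33.
S4 applies: 33 + 1 = 34.
S5 applies: 34 − 2 = 32.
Level 32 exceeds the maximum of 27; capped at 27.
Final offense level: 27.
Criminal history: 8 prior points → Category III (6-10).
Level 27 falls in the 27 band.
Grid: Level 27 × Category III = 58-64 months.

58-64 months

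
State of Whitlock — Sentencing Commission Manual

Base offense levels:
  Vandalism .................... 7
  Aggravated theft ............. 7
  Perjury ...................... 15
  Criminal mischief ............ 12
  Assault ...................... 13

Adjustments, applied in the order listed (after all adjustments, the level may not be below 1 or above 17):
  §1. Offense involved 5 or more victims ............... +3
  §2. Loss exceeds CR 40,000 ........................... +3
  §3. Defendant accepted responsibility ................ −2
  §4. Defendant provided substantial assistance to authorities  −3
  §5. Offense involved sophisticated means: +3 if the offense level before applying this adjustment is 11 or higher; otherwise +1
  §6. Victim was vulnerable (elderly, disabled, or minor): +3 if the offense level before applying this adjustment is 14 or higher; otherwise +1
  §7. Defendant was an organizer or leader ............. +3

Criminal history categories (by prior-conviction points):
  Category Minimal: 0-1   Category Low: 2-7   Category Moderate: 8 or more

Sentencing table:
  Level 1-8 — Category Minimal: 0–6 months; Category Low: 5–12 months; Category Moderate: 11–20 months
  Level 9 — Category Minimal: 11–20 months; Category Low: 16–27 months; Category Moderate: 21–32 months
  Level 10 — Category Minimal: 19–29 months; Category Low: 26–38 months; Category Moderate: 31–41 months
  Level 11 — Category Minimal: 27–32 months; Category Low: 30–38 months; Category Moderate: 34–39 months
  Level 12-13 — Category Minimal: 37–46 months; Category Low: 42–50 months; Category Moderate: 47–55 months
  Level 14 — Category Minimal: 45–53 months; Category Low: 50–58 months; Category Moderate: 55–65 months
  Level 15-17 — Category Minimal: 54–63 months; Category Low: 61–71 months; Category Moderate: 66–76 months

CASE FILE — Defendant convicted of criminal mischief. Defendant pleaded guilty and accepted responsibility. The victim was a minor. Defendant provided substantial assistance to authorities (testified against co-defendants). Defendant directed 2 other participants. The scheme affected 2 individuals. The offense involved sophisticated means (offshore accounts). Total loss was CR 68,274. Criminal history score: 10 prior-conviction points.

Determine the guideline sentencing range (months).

66-76 months

Base offense level for criminal mischief: 12.
§2 applies: 12 + 3 = 15.
§3 applies: 15 − 2 = 13.
§4 applies: 13 − 3 = 10.
§5 applies (level before this adjustment is 10 < 11, so +1): 10 + 1 = 11.
§6 applies (level before this adjustment is 11 < 14, so +1): 11 + 1 = 12.
§7 applies: 12 + 3 = 15.
Final offense level: 15.
Criminal history: 10 prior points → Category Moderate (8+).
Level 15 falls in the 15-17 band.
Grid: Level 15-17 × Category Moderate = 66-76 months.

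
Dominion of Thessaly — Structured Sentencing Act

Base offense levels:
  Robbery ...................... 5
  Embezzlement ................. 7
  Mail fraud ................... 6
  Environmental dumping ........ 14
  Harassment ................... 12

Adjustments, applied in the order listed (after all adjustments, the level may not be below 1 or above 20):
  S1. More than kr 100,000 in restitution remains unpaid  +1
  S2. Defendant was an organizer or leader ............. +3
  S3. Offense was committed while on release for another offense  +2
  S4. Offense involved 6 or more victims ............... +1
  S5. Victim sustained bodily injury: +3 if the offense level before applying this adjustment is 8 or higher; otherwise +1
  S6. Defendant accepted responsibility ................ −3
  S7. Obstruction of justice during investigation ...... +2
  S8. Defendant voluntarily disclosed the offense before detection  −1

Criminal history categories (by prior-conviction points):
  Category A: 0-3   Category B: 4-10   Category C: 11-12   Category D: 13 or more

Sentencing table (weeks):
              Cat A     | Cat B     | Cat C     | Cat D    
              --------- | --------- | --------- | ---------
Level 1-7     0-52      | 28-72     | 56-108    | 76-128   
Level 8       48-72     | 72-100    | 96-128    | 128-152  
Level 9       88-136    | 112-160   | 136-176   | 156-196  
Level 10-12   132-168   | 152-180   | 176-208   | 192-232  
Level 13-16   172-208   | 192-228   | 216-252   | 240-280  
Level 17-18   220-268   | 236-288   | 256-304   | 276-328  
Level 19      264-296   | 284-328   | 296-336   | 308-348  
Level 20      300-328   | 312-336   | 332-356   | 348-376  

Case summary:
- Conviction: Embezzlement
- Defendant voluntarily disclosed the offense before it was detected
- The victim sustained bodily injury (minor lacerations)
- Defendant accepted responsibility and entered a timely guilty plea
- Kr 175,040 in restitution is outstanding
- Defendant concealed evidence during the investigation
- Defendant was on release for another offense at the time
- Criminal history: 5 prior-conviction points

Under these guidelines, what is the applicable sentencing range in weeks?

152-180 weeks

Base offense level for embezzlement: 7.
S1 applies: 7 + 1 = 8.
S2 does not apply.
S3 applies: 8 + 2 = 10.
S4 does not apply.
S5 applies (level before this adjustment is 10 ≥ 8, so +3): 10 + 3 = 13.
S6 applies: 13 − 3 = 10.
S7 applies: 10 + 2 = 12.
S8 applies: 12 − 1 = 11.
Final offense level: 11.
Criminal history: 5 prior points → Category B (4-10).
Level 11 falls in the 10-12 band.
Grid: Level 10-12 × Category B = 152-180 weeks.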